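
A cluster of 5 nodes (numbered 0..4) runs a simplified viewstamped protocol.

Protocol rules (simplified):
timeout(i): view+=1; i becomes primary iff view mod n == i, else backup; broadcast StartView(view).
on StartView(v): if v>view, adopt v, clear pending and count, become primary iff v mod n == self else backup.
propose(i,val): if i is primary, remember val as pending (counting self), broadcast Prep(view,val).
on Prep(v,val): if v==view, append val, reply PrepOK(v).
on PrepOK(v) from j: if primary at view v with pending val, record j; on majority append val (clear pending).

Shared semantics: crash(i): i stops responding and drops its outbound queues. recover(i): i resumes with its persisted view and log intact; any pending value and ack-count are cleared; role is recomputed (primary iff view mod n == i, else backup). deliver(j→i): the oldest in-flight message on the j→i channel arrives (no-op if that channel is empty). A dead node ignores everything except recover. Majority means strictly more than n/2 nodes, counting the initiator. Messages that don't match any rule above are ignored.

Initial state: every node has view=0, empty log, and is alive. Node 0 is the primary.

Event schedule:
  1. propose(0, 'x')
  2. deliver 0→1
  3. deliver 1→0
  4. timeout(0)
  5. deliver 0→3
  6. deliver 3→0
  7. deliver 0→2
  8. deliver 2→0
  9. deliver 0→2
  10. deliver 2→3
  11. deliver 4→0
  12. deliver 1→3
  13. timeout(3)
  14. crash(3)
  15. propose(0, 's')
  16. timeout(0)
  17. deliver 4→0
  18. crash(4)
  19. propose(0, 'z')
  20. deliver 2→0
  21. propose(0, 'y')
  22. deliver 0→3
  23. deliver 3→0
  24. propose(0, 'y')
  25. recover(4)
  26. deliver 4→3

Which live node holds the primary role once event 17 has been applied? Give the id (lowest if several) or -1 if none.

e1 propose(0,'x'): ·
e2 deliver 0→1: 1[back,v=0,x]
e3 deliver 1→0: ·
e4 timeout(0): 0[back,v=1,-]
e5 deliver 0→3: 3[back,v=0,x]
e6 deliver 3→0: ·
e7 deliver 0→2: 2[back,v=0,x]
e8 deliver 2→0: ·
e9 deliver 0→2: 2[back,v=1,x]
e10 deliver 2→3: ·
e11 deliver 4→0: ·
e12 deliver 1→3: ·
e13 timeout(3): 3[back,v=1,x]
e14 crash(3): 3[✗back,v=1,x]
e15 propose(0,'s'): ·
e16 timeout(0): 0[back,v=2,-]
e17 deliver 4→0: ·

-1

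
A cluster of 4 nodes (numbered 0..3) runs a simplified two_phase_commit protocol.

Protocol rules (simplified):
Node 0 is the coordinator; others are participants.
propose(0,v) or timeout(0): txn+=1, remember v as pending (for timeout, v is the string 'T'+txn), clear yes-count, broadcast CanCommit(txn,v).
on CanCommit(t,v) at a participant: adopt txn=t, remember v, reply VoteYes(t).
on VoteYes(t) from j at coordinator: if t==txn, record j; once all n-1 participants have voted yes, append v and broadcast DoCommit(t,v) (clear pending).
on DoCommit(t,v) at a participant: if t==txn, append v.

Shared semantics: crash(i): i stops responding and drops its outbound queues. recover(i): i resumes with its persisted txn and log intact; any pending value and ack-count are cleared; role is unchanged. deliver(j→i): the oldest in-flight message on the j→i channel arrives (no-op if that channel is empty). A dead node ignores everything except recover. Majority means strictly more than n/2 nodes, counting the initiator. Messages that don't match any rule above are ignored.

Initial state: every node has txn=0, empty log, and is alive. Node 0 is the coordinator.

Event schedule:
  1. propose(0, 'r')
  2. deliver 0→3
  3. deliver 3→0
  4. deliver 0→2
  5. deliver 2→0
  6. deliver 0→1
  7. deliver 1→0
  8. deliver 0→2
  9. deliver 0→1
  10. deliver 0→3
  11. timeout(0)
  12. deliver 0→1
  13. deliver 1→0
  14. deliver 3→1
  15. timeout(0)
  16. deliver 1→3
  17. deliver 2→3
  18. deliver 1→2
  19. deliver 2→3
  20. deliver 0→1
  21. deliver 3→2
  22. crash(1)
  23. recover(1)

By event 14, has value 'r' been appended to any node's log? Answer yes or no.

yes

after 1 — propose(0,'r'): n0:coor/t1/[-]
after 2 — deliver 0→3: n3:part/t1/[-]
after 3 — deliver 3→0: ·
after 4 — deliver 0→2: n2:part/t1/[-]
after 5 — deliver 2→0: ·
after 6 — deliver 0→1: n1:part/t1/[-]
after 7 — deliver 1→0: n0:coor/t1/[r]
after 8 — deliver 0→2: n2:part/t1/[r]
after 9 — deliver 0→1: n1:part/t1/[r]
after 10 — deliver 0→3: n3:part/t1/[r]
after 11 — timeout(0): n0:coor/t2/[r]
after 12 — deliver 0→1: n1:part/t2/[r]
after 13 — deliver 1→0: ·
after 14 — deliver 3→1: ·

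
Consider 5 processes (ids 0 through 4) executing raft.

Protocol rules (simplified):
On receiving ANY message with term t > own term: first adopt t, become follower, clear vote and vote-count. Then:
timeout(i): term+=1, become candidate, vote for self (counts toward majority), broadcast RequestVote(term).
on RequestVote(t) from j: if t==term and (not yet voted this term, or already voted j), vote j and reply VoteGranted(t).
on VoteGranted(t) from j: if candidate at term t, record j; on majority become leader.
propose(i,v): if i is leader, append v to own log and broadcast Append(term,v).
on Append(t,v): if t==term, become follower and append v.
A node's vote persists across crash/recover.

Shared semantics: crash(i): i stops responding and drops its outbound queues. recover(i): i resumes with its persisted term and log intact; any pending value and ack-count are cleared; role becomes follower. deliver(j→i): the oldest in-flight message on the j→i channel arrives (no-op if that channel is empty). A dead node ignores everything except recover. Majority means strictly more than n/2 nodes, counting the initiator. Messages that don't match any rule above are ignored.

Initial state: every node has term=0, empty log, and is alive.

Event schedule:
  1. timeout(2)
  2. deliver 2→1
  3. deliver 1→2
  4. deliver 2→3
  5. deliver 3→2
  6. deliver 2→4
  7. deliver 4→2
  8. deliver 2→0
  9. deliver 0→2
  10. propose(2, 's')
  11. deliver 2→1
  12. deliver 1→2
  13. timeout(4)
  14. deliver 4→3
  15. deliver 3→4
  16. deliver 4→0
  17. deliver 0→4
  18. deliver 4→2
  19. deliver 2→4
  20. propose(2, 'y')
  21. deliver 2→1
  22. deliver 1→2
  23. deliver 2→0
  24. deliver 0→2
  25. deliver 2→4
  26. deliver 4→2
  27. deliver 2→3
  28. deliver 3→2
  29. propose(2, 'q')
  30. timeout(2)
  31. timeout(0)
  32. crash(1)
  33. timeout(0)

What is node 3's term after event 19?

2

[1] timeout(2) → N2(cand t1 [-])
[2] deliver 2→1 → N1(foll t1 [-])
[3] deliver 1→2 → ∅
[4] deliver 2→3 → N3(foll t1 [-])
[5] deliver 3→2 → N2(lead t1 [-])
[6] deliver 2→4 → N4(foll t1 [-])
[7] deliver 4→2 → ∅
[8] deliver 2→0 → N0(foll t1 [-])
[9] deliver 0→2 → ∅
[10] propose(2,'s') → N2(lead t1 [s])
[11] deliver 2→1 → N1(foll t1 [s])
[12] deliver 1→2 → ∅
[13] timeout(4) → N4(cand t2 [-])
[14] deliver 4→3 → N3(foll t2 [-])
[15] deliver 3→4 → ∅
[16] deliver 4→0 → N0(foll t2 [-])
[17] deliver 0→4 → N4(lead t2 [-])
[18] deliver 4→2 → N2(foll t2 [s])
[19] deliver 2→4 → ∅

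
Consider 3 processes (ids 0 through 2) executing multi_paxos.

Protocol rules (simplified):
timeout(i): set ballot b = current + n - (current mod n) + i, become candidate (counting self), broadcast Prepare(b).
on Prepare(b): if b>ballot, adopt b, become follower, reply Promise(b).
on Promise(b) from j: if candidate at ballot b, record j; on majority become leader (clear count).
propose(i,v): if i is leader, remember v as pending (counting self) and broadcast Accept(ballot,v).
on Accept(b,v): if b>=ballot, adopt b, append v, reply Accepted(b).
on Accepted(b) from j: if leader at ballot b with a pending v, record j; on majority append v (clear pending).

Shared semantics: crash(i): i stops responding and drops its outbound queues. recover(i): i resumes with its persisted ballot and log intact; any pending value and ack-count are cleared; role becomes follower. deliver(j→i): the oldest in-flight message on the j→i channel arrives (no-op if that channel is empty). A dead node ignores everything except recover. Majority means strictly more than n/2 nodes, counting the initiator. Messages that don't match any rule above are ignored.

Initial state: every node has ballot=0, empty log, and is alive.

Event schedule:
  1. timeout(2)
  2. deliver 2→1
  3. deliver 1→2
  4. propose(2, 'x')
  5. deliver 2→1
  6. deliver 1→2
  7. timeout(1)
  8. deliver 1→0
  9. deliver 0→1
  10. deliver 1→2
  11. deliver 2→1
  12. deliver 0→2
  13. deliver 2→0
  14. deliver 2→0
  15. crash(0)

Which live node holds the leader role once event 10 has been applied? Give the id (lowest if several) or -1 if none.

1

after 1 — timeout(2): n2:cand/b5/[-]
after 2 — deliver 2→1: n1:foll/b5/[-]
after 3 — deliver 1→2: n2:lead/b5/[-]
after 4 — propose(2,'x'): ·
after 5 — deliver 2→1: n1:foll/b5/[x]
after 6 — deliver 1→2: n2:lead/b5/[x]
after 7 — timeout(1): n1:cand/b7/[x]
after 8 — deliver 1→0: n0:foll/b7/[-]
after 9 — deliver 0→1: n1:lead/b7/[x]
after 10 — deliver 1→2: n2:foll/b7/[x]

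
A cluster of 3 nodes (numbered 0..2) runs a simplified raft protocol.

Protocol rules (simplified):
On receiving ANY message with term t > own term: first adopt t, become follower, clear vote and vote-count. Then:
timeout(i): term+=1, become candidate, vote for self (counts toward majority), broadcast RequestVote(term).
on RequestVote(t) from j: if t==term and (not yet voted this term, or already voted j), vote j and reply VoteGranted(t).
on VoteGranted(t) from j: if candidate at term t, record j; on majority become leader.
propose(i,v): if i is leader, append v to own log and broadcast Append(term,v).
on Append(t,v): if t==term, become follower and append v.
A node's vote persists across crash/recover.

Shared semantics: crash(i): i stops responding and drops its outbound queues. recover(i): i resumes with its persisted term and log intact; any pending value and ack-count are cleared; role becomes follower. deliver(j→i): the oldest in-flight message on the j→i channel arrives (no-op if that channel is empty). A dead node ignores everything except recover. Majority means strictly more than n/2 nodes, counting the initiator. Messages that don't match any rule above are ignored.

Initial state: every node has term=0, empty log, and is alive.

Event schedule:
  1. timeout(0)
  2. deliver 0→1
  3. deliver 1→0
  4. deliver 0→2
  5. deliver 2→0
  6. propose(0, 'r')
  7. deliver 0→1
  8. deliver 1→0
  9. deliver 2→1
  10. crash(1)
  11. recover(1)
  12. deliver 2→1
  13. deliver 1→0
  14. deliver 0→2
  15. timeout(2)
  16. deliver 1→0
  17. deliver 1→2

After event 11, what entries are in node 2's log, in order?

e1 timeout(0): 0[cand,t=1,-]
e2 deliver 0→1: 1[foll,t=1,-]
e3 deliver 1→0: 0[lead,t=1,-]
e4 deliver 0→2: 2[foll,t=1,-]
e5 deliver 2→0: ·
e6 propose(0,'r'): 0[lead,t=1,r]
e7 deliver 0→1: 1[foll,t=1,r]
e8 deliver 1→0: ·
e9 deliver 2→1: ·
e10 crash(1): 1[✗foll,t=1,r]
e11 recover(1): 1[foll,t=1,r]

empty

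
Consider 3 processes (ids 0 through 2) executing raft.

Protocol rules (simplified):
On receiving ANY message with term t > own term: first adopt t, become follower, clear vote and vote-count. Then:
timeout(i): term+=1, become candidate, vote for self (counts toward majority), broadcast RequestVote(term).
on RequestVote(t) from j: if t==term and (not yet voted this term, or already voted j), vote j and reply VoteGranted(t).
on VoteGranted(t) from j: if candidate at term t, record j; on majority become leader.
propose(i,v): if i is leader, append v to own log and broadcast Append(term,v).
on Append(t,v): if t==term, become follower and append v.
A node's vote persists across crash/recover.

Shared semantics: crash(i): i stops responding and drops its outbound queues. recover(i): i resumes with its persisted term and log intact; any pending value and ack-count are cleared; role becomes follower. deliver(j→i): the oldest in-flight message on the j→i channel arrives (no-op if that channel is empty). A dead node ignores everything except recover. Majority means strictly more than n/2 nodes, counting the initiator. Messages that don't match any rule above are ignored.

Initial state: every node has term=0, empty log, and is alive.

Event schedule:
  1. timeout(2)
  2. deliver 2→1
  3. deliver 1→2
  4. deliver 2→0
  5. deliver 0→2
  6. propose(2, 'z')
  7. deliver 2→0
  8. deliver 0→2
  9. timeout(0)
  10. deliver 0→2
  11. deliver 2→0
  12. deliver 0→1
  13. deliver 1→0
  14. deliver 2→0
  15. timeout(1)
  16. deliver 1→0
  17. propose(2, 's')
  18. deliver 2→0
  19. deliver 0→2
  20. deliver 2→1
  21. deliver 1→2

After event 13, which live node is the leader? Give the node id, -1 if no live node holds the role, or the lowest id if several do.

0

1. timeout(2):  <2:cand t1 ->
2. deliver 2→1:  <1:foll t1 ->
3. deliver 1→2:  <2:lead t1 ->
4. deliver 2→0:  <0:foll t1 ->
5. deliver 0→2:  nop
6. propose(2,'z'):  <2:lead t1 z>
7. deliver 2→0:  <0:foll t1 z>
8. deliver 0→2:  nop
9. timeout(0):  <0:cand t2 z>
10. deliver 0→2:  <2:foll t2 z>
11. deliver 2→0:  <0:lead t2 z>
12. deliver 0→1:  <1:foll t2 ->
13. deliver 1→0:  nop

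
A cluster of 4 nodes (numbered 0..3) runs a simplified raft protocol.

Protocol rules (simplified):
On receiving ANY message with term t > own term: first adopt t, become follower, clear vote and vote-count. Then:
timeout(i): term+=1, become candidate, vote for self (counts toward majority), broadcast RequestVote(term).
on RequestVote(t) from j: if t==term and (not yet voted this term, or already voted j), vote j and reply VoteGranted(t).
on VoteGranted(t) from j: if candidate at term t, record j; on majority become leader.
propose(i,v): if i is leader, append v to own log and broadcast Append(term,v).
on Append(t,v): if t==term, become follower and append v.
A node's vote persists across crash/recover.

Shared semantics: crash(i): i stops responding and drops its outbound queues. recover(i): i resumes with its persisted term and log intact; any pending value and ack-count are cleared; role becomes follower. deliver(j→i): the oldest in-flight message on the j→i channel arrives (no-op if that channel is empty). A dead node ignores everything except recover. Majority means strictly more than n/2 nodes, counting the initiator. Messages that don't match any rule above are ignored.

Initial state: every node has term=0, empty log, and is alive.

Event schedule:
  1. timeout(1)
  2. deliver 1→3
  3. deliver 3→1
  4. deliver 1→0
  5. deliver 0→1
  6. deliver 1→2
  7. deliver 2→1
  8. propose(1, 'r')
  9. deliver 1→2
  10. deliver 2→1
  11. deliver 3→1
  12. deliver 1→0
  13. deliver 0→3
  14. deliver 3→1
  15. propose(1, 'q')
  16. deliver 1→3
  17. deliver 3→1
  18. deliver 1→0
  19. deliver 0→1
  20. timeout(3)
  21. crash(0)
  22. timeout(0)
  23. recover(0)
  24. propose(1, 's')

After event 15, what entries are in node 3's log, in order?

empty

1. timeout(1):  <1:cand t1 ->
2. deliver 1→3:  <3:foll t1 ->
3. deliver 3→1:  nop
4. deliver 1→0:  <0:foll t1 ->
5. deliver 0→1:  <1:lead t1 ->
6. deliver 1→2:  <2:foll t1 ->
7. deliver 2→1:  nop
8. propose(1,'r'):  <1:lead t1 r>
9. deliver 1→2:  <2:foll t1 r>
10. deliver 2→1:  nop
11. deliver 3→1:  nop
12. deliver 1→0:  <0:foll t1 r>
13. deliver 0→3:  nop
14. deliver 3→1:  nop
15. propose(1,'q'):  <1:lead t1 r,q>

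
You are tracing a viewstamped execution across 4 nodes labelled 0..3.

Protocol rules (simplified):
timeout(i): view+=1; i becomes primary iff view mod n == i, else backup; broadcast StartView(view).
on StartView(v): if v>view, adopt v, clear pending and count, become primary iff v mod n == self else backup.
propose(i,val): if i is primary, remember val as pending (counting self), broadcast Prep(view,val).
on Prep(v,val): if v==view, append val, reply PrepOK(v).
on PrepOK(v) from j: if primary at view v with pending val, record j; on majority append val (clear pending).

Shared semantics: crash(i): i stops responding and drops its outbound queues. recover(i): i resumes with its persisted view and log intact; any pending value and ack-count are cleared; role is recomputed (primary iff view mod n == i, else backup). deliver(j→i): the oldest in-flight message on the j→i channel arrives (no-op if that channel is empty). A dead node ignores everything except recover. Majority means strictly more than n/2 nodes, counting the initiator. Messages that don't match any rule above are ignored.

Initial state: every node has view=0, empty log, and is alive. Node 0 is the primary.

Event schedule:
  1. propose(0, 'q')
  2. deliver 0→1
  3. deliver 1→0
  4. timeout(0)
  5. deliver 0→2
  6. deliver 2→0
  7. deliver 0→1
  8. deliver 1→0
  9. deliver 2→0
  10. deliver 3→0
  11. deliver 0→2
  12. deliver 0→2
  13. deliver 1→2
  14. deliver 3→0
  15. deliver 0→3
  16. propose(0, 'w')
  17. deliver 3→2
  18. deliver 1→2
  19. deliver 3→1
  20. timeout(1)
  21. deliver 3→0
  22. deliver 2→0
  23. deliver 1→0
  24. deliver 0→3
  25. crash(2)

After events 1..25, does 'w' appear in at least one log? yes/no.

after 1 — propose(0,'q'): ·
after 2 — deliver 0→1: n1:back/v0/[q]
after 3 — deliver 1→0: ·
after 4 — timeout(0): n0:back/v1/[-]
after 5 — deliver 0→2: n2:back/v0/[q]
after 6 — deliver 2→0: ·
after 7 — deliver 0→1: n1:prim/v1/[q]
after 8 — deliver 1→0: ·
after 9 — deliver 2→0: ·
after 10 — deliver 3→0: ·
after 11 — deliver 0→2: n2:back/v1/[q]
after 12 — deliver 0→2: ·
after 13 — deliver 1→2: ·
after 14 — deliver 3→0: ·
after 15 — deliver 0→3: n3:back/v0/[q]
after 16 — propose(0,'w'): ·
after 17 — deliver 3→2: ·
after 18 — deliver 1→2: ·
after 19 — deliver 3→1: ·
after 20 — timeout(1): n1:back/v2/[q]
after 21 — deliver 3→0: ·
after 22 — deliver 2→0: ·
after 23 — deliver 1→0: n0:back/v2/[-]
after 24 — deliver 0→3: n3:back/v1/[q]
after 25 — crash(2): n2:✗back/v1/[q]

no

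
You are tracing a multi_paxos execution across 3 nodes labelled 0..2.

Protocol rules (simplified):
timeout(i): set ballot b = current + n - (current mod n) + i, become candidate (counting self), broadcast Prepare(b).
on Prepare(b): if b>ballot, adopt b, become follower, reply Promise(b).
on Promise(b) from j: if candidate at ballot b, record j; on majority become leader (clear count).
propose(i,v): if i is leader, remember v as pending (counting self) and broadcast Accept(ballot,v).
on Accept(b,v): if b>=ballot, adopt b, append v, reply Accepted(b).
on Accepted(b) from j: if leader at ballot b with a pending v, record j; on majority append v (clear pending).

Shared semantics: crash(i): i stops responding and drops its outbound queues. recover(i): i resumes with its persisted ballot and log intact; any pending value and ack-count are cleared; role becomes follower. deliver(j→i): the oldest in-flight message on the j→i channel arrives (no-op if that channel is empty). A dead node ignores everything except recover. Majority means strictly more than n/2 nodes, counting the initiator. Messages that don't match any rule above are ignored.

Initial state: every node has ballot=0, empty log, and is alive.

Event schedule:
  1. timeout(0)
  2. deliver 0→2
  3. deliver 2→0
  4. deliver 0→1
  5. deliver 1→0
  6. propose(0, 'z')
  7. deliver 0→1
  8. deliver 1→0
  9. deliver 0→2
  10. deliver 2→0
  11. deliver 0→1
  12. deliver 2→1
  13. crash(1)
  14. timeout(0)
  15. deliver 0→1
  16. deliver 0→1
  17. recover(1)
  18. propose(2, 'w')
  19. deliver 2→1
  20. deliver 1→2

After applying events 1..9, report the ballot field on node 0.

3

step 1 timeout(0): 0={cand,b=3,log=-}
step 2 deliver 0→2: 2={foll,b=3,log=-}
step 3 deliver 2→0: 0={lead,b=3,log=-}
step 4 deliver 0→1: 1={foll,b=3,log=-}
step 5 deliver 1→0: —
step 6 propose(0,'z'): —
step 7 deliver 0→1: 1={foll,b=3,log=z}
step 8 deliver 1→0: 0={lead,b=3,log=z}
step 9 deliver 0→2: 2={foll,b=3,log=z}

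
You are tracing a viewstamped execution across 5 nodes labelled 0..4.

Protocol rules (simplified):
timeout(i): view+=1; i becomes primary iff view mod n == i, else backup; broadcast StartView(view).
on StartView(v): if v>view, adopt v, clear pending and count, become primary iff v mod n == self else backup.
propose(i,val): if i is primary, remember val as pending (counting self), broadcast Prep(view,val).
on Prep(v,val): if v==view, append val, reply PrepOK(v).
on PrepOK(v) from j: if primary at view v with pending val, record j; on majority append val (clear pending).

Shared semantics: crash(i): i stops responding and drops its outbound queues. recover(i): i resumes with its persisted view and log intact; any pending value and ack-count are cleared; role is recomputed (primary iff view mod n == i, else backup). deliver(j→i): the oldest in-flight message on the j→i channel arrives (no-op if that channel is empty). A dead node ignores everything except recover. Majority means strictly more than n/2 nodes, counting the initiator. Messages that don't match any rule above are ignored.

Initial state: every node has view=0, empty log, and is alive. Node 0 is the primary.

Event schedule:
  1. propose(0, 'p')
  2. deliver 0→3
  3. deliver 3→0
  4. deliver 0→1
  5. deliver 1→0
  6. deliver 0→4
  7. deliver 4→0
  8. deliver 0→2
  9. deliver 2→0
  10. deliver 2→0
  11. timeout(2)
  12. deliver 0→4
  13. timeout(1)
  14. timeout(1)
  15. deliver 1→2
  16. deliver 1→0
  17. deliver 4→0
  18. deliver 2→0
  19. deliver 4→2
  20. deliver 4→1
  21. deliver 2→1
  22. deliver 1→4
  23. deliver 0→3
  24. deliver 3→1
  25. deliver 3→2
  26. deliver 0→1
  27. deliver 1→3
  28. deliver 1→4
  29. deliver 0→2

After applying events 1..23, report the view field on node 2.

e1 propose(0,'p'): ·
e2 deliver 0→3: 3[back,v=0,p]
e3 deliver 3→0: ·
e4 deliver 0→1: 1[back,v=0,p]
e5 deliver 1→0: 0[prim,v=0,p]
e6 deliver 0→4: 4[back,v=0,p]
e7 deliver 4→0: ·
e8 deliver 0→2: 2[back,v=0,p]
e9 deliver 2→0: ·
e10 deliver 2→0: ·
e11 timeout(2): 2[back,v=1,p]
e12 deliver 0→4: ·
e13 timeout(1): 1[prim,v=1,p]
e14 timeout(1): 1[back,v=2,p]
e15 deliver 1→2: ·
e16 deliver 1→0: 0[back,v=1,p]
e17 deliver 4→0: ·
e18 deliver 2→0: ·
e19 deliver 4→2: ·
e20 deliver 4→1: ·
e21 deliver 2→1: ·
e22 deliver 1→4: 4[back,v=1,p]
e23 deliver 0→3: ·

1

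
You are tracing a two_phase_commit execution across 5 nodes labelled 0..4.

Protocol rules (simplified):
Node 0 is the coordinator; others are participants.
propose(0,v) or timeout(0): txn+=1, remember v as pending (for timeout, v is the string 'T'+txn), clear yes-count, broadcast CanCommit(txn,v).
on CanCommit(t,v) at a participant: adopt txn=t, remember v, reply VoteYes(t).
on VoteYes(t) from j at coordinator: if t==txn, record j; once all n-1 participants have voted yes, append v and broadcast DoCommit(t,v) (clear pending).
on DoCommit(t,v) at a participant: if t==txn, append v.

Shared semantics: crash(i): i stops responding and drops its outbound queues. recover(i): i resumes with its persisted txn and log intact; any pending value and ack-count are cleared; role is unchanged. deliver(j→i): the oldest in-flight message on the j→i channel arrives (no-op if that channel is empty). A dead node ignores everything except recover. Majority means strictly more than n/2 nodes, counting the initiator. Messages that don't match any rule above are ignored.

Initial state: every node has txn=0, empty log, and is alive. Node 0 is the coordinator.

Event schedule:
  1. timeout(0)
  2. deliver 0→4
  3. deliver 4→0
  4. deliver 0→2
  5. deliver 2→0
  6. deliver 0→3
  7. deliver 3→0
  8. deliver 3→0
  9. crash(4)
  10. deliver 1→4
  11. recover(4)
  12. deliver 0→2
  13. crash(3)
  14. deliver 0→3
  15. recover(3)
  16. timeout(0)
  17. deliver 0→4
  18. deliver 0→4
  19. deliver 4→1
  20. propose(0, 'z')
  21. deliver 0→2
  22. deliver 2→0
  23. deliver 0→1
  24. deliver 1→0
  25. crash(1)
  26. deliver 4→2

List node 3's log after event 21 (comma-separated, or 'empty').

empty

1. timeout(0):  <0:coor t1 ->
2. deliver 0→4:  <4:part t1 ->
3. deliver 4→0:  nop
4. deliver 0→2:  <2:part t1 ->
5. deliver 2→0:  nop
6. deliver 0→3:  <3:part t1 ->
7. deliver 3→0:  nop
8. deliver 3→0:  nop
9. crash(4):  <4:✗part t1 ->
10. deliver 1→4:  nop
11. recover(4):  <4:part t1 ->
12. deliver 0→2:  nop
13. crash(3):  <3:✗part t1 ->
14. deliver 0→3:  nop
15. recover(3):  <3:part t1 ->
16. timeout(0):  <0:coor t2 ->
17. deliver 0→4:  <4:part t2 ->
18. deliver 0→4:  nop
19. deliver 4→1:  nop
20. propose(0,'z'):  <0:coor t3 ->
21. deliver 0→2:  <2:part t2 ->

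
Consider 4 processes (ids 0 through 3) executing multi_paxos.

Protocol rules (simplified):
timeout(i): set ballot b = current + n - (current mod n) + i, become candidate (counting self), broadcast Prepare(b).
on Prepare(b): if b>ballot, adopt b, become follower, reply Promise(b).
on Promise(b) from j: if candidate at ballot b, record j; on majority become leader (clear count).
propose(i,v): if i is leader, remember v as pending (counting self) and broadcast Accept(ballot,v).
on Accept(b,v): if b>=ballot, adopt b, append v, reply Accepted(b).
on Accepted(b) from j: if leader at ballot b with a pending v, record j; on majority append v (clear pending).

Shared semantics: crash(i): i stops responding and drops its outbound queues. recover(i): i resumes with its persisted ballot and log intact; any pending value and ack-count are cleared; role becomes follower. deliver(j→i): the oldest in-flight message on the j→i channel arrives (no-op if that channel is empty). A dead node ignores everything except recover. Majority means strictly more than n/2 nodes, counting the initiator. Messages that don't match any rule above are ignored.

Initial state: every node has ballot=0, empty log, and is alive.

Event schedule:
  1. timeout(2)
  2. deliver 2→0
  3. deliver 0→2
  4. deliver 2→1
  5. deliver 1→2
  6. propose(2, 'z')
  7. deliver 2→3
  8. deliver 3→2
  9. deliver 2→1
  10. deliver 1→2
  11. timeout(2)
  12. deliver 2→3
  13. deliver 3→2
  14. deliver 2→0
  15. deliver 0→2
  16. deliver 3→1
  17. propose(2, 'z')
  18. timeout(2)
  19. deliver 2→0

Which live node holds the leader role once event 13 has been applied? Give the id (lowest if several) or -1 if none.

-1

after 1 — timeout(2): n2:cand/b6/[-]
after 2 — deliver 2→0: n0:foll/b6/[-]
after 3 — deliver 0→2: ·
after 4 — deliver 2→1: n1:foll/b6/[-]
after 5 — deliver 1→2: n2:lead/b6/[-]
after 6 — propose(2,'z'): ·
after 7 — deliver 2→3: n3:foll/b6/[-]
after 8 — deliver 3→2: ·
after 9 — deliver 2→1: n1:foll/b6/[z]
after 10 — deliver 1→2: ·
after 11 — timeout(2): n2:cand/b10/[-]
after 12 — deliver 2→3: n3:foll/b6/[z]
after 13 — deliver 3→2: ·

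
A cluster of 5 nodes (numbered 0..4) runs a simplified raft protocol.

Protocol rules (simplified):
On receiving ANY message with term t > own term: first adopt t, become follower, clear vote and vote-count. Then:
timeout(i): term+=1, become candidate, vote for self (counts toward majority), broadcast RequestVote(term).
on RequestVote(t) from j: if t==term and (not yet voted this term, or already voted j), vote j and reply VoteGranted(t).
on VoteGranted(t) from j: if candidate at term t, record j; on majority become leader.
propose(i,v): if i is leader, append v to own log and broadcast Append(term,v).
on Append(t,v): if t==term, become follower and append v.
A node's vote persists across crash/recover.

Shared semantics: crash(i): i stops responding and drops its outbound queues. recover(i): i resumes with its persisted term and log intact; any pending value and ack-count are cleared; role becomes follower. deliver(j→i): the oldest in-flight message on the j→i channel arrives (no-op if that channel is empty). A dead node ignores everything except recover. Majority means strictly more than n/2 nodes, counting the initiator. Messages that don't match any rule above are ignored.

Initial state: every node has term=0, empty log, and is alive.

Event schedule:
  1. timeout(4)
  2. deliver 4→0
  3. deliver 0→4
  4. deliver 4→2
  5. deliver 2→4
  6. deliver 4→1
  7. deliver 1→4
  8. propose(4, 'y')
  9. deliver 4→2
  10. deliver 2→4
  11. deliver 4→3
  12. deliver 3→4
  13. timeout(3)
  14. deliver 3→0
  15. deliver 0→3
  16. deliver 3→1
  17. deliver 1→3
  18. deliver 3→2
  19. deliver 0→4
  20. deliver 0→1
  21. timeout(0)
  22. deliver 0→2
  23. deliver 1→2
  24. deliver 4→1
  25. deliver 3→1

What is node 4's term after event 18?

1. timeout(4):  <4:cand t1 ->
2. deliver 4→0:  <0:foll t1 ->
3. deliver 0→4:  nop
4. deliver 4→2:  <2:foll t1 ->
5. deliver 2→4:  <4:lead t1 ->
6. deliver 4→1:  <1:foll t1 ->
7. deliver 1→4:  nop
8. propose(4,'y'):  <4:lead t1 y>
9. deliver 4→2:  <2:foll t1 y>
10. deliver 2→4:  nop
11. deliver 4→3:  <3:foll t1 ->
12. deliver 3→4:  nop
13. timeout(3):  <3:cand t2 ->
14. deliver 3→0:  <0:foll t2 ->
15. deliver 0→3:  nop
16. deliver 3→1:  <1:foll t2 ->
17. deliver 1→3:  <3:lead t2 ->
18. deliver 3→2:  <2:foll t2 y>

1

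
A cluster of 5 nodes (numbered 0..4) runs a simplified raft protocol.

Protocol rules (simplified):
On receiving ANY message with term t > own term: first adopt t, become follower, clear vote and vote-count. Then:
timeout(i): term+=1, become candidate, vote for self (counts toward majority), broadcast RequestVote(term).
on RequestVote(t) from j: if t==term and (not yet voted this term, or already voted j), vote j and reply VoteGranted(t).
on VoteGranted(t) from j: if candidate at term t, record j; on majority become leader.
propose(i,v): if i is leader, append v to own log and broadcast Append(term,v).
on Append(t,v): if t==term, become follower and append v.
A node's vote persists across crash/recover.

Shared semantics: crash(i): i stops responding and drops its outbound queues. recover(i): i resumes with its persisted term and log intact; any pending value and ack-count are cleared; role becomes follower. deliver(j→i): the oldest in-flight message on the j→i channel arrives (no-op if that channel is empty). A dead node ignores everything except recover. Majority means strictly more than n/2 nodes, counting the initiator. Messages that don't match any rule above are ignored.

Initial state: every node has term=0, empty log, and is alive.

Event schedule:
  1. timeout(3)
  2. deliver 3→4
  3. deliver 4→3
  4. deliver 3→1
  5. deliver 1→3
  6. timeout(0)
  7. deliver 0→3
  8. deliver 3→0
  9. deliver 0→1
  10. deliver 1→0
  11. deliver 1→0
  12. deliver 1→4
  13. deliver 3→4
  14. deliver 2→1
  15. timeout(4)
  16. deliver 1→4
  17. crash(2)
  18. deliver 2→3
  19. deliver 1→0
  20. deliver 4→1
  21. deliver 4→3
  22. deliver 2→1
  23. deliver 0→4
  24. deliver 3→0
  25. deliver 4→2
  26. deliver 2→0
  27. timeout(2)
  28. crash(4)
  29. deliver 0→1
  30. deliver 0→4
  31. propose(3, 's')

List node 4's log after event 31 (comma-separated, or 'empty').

1. timeout(3):  <3:cand t1 ->
2. deliver 3→4:  <4:foll t1 ->
3. deliver 4→3:  nop
4. deliver 3→1:  <1:foll t1 ->
5. deliver 1→3:  <3:lead t1 ->
6. timeout(0):  <0:cand t1 ->
7. deliver 0→3:  nop
8. deliver 3→0:  nop
9. deliver 0→1:  nop
10. deliver 1→0:  nop
11. deliver 1→0:  nop
12. deliver 1→4:  nop
13. deliver 3→4:  nop
14. deliver 2→1:  nop
15. timeout(4):  <4:cand t2 ->
16. deliver 1→4:  nop
17. crash(2):  <2:✗foll t0 ->
18. deliver 2→3:  nop
19. deliver 1→0:  nop
20. deliver 4→1:  <1:foll t2 ->
21. deliver 4→3:  <3:foll t2 ->
22. deliver 2→1:  nop
23. deliver 0→4:  nop
24. deliver 3→0:  nop
25. deliver 4→2:  nop
26. deliver 2→0:  nop
27. timeout(2):  nop
28. crash(4):  <4:✗cand t2 ->
29. deliver 0→1:  nop
30. deliver 0→4:  nop
31. propose(3,'s'):  nop

empty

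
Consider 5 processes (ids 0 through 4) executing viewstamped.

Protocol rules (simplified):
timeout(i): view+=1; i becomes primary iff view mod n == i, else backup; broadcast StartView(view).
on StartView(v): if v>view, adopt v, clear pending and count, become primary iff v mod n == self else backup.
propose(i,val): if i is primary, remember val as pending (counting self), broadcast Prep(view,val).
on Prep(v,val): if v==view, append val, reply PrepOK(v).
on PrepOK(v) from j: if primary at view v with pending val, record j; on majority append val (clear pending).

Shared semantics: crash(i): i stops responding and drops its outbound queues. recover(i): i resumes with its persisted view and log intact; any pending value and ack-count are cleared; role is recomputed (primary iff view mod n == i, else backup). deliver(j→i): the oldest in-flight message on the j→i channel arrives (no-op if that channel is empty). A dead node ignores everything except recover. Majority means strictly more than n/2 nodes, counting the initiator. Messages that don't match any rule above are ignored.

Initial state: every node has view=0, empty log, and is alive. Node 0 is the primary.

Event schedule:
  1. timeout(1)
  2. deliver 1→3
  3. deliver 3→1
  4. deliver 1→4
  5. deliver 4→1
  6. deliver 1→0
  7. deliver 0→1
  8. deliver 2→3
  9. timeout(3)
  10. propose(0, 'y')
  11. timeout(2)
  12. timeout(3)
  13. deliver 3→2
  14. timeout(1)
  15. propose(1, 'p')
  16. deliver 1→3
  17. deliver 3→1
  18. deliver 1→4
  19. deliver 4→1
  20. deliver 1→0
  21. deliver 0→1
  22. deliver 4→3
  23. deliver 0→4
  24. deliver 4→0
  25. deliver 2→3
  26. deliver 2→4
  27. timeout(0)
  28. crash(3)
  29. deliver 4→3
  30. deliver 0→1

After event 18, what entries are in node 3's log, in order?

empty

[1] timeout(1) → N1(prim v1 [-])
[2] deliver 1→3 → N3(back v1 [-])
[3] deliver 3→1 → ∅
[4] deliver 1→4 → N4(back v1 [-])
[5] deliver 4→1 → ∅
[6] deliver 1→0 → N0(back v1 [-])
[7] deliver 0→1 → ∅
[8] deliver 2→3 → ∅
[9] timeout(3) → N3(back v2 [-])
[10] propose(0,'y') → ∅
[11] timeout(2) → N2(back v1 [-])
[12] timeout(3) → N3(prim v3 [-])
[13] deliver 3→2 → N2(prim v2 [-])
[14] timeout(1) → N1(back v2 [-])
[15] propose(1,'p') → ∅
[16] deliver 1→3 → ∅
[17] deliver 3→1 → ∅
[18] deliver 1→4 → N4(back v2 [-])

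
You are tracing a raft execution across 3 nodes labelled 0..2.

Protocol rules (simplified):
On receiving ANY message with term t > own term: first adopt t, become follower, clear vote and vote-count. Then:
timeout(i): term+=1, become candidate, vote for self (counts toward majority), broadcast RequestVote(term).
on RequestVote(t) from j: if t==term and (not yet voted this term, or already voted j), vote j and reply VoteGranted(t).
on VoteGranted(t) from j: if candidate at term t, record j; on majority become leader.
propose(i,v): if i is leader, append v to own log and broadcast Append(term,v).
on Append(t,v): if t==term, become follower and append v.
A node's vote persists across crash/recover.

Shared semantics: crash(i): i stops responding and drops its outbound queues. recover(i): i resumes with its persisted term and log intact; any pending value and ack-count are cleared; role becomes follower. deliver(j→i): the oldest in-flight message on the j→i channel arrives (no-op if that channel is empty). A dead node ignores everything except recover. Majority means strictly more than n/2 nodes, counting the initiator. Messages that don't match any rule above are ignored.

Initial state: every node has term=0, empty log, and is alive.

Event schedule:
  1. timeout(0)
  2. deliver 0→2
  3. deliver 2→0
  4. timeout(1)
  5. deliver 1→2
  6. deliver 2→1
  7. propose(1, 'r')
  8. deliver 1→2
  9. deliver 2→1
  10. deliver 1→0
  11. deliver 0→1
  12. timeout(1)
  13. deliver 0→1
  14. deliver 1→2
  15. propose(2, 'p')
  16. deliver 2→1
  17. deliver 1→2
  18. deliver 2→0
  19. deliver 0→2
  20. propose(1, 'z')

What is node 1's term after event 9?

1

e1 timeout(0): 0[cand,t=1,-]
e2 deliver 0→2: 2[foll,t=1,-]
e3 deliver 2→0: 0[lead,t=1,-]
e4 timeout(1): 1[cand,t=1,-]
e5 deliver 1→2: ·
e6 deliver 2→1: ·
e7 propose(1,'r'): ·
e8 deliver 1→2: ·
e9 deliver 2→1: ·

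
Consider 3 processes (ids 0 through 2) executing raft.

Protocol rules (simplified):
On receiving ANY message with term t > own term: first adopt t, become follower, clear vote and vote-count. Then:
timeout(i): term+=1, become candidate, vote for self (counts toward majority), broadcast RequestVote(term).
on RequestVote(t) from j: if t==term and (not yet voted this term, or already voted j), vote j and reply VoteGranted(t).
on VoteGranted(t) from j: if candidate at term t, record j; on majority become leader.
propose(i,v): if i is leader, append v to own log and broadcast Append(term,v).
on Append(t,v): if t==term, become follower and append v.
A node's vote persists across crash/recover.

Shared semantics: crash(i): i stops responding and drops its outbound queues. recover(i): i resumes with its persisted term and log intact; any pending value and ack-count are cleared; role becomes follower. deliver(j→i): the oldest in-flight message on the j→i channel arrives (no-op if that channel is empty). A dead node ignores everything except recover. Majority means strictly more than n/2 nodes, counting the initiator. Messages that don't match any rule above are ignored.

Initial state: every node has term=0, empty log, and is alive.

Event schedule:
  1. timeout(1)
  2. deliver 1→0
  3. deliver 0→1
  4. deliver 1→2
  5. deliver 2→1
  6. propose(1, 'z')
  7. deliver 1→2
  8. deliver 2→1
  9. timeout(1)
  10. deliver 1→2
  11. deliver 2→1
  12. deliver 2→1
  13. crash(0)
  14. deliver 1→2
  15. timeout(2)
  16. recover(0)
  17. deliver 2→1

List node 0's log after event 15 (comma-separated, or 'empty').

empty

[1] timeout(1) → N1(cand t1 [-])
[2] deliver 1→0 → N0(foll t1 [-])
[3] deliver 0→1 → N1(lead t1 [-])
[4] deliver 1→2 → N2(foll t1 [-])
[5] deliver 2→1 → ∅
[6] propose(1,'z') → N1(lead t1 [z])
[7] deliver 1→2 → N2(foll t1 [z])
[8] deliver 2→1 → ∅
[9] timeout(1) → N1(cand t2 [z])
[10] deliver 1→2 → N2(foll t2 [z])
[11] deliver 2→1 → N1(lead t2 [z])
[12] deliver 2→1 → ∅
[13] crash(0) → N0(✗foll t1 [-])
[14] deliver 1→2 → ∅
[15] timeout(2) → N2(cand t3 [z])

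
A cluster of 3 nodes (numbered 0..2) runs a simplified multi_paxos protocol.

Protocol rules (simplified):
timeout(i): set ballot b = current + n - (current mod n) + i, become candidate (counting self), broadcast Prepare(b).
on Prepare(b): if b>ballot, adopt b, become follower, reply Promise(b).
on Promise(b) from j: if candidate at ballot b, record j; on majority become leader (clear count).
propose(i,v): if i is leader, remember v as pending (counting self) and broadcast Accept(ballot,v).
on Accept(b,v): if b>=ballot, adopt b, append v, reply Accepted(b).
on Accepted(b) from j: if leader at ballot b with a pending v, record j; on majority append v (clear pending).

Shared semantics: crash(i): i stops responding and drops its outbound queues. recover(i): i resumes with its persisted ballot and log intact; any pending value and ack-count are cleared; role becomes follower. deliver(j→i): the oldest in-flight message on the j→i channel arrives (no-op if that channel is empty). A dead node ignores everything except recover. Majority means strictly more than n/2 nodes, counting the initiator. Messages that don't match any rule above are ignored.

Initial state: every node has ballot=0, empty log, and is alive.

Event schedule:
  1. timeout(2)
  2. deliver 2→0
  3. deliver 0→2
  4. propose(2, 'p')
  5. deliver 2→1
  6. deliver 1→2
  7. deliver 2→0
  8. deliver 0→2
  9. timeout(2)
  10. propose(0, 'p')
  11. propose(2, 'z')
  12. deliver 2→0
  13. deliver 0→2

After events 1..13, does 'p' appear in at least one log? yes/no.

yes

1. timeout(2):  <2:cand b5 ->
2. deliver 2→0:  <0:foll b5 ->
3. deliver 0→2:  <2:lead b5 ->
4. propose(2,'p'):  nop
5. deliver 2→1:  <1:foll b5 ->
6. deliver 1→2:  nop
7. deliver 2→0:  <0:foll b5 p>
8. deliver 0→2:  <2:lead b5 p>
9. timeout(2):  <2:cand b8 p>
10. propose(0,'p'):  nop
11. propose(2,'z'):  nop
12. deliver 2→0:  <0:foll b8 p>
13. deliver 0→2:  <2:lead b8 p>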